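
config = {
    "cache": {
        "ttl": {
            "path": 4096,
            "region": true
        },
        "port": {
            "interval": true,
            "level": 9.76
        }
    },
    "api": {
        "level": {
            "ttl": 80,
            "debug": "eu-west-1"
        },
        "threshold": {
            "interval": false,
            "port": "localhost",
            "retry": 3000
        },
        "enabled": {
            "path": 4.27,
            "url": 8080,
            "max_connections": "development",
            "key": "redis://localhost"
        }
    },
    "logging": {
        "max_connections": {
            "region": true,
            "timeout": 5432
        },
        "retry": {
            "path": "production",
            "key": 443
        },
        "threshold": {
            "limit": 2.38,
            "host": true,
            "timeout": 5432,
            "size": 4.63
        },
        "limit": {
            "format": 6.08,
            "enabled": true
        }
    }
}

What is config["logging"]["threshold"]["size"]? 4.63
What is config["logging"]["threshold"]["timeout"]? 5432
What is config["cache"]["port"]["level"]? 9.76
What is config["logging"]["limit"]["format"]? 6.08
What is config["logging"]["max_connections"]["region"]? True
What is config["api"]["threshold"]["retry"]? 3000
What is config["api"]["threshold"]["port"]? "localhost"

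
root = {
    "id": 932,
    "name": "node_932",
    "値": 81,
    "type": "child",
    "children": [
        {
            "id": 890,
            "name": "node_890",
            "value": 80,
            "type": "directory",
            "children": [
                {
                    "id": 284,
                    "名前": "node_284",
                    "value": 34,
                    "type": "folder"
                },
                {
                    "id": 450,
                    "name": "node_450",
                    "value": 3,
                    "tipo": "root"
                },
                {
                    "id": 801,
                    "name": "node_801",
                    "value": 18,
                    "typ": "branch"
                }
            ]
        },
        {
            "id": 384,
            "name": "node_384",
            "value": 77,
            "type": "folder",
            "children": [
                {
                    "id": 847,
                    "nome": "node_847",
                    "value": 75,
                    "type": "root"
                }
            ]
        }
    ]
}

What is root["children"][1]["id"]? 384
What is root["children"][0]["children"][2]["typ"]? "branch"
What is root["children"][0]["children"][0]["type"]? "folder"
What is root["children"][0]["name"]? "node_890"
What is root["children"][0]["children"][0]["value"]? 34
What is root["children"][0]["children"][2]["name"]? "node_801"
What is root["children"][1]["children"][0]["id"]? 847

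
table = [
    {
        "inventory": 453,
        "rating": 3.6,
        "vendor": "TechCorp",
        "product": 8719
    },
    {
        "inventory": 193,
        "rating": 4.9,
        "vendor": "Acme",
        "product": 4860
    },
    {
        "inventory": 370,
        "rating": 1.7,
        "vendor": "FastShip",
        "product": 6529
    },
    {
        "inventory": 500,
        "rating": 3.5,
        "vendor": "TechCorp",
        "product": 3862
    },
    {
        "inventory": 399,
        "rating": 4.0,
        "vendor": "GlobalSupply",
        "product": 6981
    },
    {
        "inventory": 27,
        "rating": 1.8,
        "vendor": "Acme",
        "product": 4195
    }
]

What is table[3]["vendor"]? "TechCorp"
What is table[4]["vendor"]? "GlobalSupply"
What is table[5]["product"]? 4195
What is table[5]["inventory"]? 27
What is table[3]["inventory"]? 500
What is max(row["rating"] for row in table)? 4.9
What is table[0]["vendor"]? "TechCorp"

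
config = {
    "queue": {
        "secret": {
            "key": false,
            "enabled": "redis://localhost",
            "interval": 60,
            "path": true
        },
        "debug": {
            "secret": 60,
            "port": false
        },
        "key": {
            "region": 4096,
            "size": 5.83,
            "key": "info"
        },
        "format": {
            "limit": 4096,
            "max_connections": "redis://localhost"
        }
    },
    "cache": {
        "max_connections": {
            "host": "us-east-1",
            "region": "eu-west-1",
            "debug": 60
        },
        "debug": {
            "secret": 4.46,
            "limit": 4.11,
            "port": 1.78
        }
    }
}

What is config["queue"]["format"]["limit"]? 4096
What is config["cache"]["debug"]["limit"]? 4.11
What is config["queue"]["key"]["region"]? 4096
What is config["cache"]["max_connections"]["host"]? "us-east-1"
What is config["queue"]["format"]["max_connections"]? "redis://localhost"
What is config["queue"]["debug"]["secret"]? 60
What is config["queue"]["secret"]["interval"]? 60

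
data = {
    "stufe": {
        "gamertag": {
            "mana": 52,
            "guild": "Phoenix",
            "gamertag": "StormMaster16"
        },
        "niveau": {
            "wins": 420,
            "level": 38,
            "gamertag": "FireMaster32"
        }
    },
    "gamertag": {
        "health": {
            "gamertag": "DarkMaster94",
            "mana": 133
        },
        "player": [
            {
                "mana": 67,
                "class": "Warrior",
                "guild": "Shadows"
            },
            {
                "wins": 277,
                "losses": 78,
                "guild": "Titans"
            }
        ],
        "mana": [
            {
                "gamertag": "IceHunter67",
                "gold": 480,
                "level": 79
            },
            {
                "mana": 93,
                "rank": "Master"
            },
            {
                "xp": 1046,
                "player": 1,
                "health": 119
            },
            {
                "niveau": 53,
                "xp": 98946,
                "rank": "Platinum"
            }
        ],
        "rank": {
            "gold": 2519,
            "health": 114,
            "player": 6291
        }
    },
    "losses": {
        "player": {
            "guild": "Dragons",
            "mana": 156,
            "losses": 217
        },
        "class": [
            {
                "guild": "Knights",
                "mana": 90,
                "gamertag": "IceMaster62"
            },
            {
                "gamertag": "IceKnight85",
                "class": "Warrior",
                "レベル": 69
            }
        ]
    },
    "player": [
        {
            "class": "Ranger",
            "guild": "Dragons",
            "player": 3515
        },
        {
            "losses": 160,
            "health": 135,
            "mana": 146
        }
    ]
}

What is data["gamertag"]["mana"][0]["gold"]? 480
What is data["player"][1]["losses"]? 160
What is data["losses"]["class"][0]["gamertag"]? "IceMaster62"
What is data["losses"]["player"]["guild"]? "Dragons"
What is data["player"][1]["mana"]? 146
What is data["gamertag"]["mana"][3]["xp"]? 98946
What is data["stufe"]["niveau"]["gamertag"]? "FireMaster32"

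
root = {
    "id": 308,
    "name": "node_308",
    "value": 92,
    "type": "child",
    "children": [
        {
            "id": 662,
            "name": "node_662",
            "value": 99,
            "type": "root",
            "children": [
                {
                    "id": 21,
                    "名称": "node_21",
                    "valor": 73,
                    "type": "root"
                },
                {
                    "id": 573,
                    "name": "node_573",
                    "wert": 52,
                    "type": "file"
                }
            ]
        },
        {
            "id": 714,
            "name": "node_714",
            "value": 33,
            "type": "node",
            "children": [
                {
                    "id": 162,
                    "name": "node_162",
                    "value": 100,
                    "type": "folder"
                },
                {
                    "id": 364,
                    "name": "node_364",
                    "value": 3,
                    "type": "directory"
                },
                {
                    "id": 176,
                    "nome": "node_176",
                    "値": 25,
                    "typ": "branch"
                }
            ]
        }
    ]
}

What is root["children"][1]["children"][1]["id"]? 364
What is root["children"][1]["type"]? "node"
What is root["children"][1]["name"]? "node_714"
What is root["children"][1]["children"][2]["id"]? 176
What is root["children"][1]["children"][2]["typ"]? "branch"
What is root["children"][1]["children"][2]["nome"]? "node_176"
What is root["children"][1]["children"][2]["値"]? 25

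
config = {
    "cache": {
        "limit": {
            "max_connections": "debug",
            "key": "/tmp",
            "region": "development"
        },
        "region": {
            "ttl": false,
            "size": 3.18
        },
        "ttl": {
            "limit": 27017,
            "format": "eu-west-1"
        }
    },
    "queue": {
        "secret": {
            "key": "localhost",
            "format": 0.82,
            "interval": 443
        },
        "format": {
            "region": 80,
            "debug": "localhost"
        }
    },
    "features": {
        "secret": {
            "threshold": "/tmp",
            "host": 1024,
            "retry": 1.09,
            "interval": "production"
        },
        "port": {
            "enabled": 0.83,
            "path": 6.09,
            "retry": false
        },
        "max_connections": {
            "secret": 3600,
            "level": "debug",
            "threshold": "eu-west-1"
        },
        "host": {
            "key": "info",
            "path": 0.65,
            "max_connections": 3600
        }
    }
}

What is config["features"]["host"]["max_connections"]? 3600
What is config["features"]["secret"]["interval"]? "production"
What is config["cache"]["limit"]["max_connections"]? "debug"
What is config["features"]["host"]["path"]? 0.65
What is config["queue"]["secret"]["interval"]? 443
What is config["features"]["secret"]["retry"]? 1.09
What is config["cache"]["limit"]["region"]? "development"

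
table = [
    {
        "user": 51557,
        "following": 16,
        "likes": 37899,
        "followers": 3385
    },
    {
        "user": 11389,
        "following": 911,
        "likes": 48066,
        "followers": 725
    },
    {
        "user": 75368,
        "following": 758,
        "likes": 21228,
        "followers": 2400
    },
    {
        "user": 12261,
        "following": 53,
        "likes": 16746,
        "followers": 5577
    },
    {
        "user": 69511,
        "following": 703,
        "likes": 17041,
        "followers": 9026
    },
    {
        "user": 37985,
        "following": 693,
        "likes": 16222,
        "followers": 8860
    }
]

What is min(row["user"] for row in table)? 11389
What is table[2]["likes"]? 21228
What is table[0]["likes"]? 37899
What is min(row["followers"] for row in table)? 725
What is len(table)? 6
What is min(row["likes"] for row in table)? 16222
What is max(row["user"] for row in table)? 75368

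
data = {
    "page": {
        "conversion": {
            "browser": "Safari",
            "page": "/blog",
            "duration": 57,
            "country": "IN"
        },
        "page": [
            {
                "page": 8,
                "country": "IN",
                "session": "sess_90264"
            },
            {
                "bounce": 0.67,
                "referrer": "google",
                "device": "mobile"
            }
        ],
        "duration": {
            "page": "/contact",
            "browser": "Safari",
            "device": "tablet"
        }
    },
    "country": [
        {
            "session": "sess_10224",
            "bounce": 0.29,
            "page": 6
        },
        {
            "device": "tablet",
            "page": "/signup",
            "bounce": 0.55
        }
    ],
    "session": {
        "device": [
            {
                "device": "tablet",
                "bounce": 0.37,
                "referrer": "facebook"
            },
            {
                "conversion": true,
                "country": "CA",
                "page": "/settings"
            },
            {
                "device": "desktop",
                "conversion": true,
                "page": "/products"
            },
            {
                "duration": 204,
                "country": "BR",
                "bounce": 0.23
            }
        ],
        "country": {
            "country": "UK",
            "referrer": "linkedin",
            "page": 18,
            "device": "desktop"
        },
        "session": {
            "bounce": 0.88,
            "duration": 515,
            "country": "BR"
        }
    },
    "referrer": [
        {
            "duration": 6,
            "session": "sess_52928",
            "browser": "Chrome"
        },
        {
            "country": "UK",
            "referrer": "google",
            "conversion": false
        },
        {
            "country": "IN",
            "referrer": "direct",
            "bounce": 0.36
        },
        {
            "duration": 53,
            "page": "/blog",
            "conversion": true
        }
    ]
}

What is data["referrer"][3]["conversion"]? True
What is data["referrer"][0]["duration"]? 6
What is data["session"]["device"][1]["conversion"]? True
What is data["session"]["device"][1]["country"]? "CA"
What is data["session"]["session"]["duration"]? 515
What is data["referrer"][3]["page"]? "/blog"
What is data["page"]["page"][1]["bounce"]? 0.67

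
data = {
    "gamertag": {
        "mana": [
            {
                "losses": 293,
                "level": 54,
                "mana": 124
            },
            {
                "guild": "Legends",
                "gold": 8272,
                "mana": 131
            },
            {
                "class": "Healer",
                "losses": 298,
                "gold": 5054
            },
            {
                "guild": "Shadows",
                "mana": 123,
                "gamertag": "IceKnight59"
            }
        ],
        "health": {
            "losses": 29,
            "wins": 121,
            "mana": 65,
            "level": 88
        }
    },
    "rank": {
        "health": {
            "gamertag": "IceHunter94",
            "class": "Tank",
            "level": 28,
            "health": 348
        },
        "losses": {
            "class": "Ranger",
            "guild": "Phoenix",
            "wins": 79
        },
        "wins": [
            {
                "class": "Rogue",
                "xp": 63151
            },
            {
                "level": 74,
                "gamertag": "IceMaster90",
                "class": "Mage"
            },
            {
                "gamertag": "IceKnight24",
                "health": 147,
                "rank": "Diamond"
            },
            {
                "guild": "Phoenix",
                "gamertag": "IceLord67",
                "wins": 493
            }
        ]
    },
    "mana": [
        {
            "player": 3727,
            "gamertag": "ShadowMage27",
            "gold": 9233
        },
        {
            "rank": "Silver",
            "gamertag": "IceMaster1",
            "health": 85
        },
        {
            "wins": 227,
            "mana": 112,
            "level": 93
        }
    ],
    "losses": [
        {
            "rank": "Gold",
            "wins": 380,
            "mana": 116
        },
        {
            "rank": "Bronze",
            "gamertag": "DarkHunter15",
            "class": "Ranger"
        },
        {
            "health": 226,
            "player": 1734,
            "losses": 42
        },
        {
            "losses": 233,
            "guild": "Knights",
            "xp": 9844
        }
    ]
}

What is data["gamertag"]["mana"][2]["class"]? "Healer"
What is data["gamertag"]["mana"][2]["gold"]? 5054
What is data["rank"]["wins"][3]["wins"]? 493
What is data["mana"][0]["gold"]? 9233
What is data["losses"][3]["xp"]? 9844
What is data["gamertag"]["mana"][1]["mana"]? 131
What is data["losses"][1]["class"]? "Ranger"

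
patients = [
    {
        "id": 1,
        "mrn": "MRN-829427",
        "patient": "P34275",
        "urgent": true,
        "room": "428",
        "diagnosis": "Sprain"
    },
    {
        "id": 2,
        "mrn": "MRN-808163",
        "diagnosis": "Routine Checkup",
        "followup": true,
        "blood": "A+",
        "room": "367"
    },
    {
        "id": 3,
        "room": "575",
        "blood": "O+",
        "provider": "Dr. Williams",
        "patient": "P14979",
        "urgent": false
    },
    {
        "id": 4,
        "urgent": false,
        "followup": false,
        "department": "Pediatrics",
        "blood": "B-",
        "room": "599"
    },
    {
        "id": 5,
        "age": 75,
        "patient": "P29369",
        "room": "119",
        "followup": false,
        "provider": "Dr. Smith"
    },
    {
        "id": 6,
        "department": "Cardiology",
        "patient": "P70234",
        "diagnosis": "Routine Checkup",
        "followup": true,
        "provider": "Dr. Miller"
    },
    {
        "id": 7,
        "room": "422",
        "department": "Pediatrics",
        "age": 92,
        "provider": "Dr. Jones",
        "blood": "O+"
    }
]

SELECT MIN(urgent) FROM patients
False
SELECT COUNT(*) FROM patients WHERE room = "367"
1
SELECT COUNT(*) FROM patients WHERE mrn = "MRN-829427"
1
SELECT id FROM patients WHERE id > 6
[7]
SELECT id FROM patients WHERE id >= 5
[5, 6, 7]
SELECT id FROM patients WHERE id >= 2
[2, 3, 4, 5, 6, 7]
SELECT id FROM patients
[1, 2, 3, 4, 5, 6, 7]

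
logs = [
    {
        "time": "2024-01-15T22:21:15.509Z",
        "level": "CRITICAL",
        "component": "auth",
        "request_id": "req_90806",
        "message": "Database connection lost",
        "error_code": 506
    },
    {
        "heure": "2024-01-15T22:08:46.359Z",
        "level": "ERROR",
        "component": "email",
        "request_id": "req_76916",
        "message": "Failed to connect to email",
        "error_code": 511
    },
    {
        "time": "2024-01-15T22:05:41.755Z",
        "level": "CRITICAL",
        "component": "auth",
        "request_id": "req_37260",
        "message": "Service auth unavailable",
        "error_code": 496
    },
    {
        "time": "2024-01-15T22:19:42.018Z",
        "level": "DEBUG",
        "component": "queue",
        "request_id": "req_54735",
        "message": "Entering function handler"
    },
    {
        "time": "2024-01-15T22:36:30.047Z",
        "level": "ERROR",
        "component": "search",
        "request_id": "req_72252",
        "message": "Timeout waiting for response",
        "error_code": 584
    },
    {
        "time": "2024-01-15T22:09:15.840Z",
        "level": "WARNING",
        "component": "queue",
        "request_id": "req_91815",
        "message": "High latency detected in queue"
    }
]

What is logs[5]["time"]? "2024-01-15T22:09:15.840Z"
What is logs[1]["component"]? "email"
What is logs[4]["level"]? "ERROR"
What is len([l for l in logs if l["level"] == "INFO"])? 0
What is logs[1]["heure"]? "2024-01-15T22:08:46.359Z"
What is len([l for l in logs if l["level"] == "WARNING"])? 1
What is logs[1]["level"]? "ERROR"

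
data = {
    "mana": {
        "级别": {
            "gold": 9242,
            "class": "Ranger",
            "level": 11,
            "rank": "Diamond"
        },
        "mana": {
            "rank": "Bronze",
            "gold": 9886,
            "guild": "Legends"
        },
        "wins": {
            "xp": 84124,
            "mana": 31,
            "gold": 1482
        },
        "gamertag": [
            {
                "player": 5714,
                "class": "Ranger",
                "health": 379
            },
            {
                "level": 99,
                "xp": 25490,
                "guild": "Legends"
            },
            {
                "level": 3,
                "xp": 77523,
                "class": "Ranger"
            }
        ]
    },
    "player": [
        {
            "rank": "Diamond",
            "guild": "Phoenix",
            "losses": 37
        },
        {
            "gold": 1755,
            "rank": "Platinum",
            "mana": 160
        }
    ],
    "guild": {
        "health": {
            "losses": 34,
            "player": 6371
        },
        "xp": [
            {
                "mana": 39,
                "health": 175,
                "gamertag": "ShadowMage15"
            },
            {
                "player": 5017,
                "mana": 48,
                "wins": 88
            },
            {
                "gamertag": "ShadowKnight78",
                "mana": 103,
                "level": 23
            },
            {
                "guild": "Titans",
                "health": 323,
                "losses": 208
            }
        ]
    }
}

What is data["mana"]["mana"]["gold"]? 9886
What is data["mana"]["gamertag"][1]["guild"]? "Legends"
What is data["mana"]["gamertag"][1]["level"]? 99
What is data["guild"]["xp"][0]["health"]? 175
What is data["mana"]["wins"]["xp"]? 84124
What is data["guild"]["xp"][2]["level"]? 23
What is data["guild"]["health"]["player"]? 6371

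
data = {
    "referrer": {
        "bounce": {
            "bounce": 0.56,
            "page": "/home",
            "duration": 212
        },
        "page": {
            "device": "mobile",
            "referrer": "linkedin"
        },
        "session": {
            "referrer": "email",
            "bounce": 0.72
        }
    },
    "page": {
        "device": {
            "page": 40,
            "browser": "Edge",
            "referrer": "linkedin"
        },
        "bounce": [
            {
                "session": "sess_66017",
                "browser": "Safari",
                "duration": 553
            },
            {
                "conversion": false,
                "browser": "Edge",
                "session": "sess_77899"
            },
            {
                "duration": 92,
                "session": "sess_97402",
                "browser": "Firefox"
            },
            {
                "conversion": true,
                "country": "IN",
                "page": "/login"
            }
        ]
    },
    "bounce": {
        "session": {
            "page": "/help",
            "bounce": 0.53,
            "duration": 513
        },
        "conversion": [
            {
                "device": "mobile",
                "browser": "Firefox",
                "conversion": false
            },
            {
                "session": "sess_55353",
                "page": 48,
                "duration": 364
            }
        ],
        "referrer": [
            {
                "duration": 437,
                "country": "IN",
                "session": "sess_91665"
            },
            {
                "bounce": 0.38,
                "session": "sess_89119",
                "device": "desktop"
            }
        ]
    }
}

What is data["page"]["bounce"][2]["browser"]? "Firefox"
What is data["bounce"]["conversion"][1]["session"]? "sess_55353"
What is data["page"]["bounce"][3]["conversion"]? True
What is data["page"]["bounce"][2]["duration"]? 92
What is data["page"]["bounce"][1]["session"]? "sess_77899"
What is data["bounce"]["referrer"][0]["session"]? "sess_91665"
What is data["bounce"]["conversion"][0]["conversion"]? False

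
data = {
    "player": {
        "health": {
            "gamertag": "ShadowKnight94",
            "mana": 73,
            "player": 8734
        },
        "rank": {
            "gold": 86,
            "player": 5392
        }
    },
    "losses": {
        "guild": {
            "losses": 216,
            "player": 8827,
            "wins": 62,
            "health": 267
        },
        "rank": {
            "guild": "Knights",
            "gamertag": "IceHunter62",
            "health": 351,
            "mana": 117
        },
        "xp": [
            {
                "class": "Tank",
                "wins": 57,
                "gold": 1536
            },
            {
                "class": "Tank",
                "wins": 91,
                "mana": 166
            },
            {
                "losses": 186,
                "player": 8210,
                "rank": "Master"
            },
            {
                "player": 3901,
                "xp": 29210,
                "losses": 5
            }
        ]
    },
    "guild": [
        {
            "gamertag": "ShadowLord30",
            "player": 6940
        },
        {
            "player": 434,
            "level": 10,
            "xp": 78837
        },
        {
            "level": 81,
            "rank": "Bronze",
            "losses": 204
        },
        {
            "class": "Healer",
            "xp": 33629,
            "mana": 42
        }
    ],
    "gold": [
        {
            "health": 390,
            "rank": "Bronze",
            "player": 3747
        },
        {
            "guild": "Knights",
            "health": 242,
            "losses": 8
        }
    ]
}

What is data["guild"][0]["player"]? 6940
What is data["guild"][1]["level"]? 10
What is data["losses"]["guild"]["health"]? 267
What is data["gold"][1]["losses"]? 8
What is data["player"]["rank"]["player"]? 5392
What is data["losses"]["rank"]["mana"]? 117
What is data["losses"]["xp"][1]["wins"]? 91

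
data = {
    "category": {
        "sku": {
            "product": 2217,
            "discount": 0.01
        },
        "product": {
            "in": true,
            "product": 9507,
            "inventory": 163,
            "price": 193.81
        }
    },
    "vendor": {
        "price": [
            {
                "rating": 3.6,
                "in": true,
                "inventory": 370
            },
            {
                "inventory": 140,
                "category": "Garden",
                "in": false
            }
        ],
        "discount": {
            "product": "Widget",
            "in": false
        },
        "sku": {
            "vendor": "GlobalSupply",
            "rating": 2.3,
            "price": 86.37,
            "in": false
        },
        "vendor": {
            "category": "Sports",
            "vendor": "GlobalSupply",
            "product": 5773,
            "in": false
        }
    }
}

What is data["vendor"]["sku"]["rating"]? 2.3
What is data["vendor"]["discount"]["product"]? "Widget"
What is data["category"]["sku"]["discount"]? 0.01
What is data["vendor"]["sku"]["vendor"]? "GlobalSupply"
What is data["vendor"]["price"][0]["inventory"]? 370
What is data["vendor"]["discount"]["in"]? False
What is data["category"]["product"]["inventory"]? 163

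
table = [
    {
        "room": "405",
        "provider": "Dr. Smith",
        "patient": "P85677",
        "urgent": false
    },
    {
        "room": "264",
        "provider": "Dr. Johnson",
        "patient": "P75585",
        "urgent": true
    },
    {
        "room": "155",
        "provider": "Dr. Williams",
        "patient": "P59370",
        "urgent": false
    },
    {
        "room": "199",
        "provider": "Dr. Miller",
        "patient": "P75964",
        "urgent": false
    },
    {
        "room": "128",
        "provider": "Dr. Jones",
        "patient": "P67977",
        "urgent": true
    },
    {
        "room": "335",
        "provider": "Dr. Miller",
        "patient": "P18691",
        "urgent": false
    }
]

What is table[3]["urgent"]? False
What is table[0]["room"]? "405"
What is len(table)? 6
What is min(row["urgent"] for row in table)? False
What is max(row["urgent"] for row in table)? True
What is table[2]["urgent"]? False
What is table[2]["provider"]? "Dr. Williams"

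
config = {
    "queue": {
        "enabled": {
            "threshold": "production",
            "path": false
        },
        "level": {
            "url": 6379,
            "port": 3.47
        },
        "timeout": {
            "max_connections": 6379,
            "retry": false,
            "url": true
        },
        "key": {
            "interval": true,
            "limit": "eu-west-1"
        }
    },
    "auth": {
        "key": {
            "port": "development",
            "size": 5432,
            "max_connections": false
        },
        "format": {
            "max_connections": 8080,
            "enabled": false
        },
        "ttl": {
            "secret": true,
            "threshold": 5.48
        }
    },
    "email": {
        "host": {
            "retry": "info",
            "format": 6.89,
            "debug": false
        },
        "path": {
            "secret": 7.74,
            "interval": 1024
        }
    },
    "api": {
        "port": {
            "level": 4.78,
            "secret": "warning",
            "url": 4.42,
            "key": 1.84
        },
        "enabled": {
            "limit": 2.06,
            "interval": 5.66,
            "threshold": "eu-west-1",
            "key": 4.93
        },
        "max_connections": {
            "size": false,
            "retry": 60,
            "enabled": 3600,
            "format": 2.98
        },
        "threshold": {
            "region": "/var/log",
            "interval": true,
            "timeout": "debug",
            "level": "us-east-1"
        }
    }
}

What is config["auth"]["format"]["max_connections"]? 8080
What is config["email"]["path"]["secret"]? 7.74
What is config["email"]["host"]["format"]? 6.89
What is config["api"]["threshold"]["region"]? "/var/log"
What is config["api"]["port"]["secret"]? "warning"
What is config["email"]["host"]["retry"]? "info"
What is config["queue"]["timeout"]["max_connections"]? 6379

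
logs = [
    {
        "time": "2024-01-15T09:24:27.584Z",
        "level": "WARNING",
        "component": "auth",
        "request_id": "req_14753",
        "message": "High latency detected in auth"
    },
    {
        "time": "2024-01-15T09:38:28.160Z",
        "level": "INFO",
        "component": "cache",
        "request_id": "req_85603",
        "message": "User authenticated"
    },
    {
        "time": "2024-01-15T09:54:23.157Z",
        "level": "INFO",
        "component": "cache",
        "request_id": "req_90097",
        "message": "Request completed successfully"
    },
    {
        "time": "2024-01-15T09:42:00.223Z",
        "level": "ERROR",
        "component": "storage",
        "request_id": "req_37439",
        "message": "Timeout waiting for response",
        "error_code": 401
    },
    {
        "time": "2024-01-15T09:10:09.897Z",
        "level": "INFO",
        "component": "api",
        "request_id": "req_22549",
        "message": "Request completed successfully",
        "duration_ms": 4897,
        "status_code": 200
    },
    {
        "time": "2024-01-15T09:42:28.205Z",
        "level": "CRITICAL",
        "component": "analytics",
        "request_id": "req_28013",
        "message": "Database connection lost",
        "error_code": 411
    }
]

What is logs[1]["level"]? "INFO"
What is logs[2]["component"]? "cache"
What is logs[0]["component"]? "auth"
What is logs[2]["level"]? "INFO"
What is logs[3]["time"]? "2024-01-15T09:42:00.223Z"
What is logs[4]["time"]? "2024-01-15T09:10:09.897Z"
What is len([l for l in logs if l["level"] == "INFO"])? 3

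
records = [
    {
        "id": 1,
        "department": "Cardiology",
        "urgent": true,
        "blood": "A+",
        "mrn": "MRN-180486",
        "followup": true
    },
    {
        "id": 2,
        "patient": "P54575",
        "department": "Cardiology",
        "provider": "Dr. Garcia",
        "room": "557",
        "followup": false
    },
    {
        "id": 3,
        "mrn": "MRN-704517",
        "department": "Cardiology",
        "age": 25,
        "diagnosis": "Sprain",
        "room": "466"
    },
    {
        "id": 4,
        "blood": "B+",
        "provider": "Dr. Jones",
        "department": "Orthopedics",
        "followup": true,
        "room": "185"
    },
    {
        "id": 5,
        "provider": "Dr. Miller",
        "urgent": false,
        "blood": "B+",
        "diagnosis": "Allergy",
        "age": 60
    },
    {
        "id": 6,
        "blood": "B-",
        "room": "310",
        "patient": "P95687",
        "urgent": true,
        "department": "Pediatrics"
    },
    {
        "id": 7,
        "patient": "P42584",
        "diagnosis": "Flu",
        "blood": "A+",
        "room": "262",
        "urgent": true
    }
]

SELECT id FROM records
[1, 2, 3, 4, 5, 6, 7]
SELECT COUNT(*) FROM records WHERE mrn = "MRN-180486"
1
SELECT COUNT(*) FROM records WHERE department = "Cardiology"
3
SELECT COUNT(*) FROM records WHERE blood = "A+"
2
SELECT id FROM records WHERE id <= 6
[1, 2, 3, 4, 5, 6]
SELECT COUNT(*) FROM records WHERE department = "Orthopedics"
1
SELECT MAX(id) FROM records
7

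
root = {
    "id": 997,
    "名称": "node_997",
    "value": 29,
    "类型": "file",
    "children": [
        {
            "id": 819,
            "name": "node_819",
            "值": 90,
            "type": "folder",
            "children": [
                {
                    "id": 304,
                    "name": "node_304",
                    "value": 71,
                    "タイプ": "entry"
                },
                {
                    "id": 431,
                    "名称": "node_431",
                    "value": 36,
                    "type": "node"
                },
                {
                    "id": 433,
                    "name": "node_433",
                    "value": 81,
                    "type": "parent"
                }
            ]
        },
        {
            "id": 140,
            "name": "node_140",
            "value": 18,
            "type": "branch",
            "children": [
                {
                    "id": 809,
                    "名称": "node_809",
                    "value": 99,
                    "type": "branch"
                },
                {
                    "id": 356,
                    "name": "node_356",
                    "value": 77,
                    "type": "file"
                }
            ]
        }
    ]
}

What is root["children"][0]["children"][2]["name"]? "node_433"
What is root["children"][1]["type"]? "branch"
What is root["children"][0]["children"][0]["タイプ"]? "entry"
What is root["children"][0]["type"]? "folder"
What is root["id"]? 997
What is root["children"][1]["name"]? "node_140"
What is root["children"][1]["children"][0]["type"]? "branch"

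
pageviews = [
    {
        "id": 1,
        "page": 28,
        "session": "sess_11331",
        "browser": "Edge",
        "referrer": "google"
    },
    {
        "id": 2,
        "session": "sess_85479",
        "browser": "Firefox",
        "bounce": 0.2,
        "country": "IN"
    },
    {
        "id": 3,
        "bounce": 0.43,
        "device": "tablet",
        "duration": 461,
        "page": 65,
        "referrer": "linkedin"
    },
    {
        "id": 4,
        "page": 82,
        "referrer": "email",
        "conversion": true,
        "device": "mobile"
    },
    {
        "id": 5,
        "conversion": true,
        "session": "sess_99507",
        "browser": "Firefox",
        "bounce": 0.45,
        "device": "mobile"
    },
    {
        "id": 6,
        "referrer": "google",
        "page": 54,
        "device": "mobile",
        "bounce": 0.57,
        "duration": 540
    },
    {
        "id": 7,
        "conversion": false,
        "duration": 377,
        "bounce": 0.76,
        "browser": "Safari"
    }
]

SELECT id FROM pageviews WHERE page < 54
[1]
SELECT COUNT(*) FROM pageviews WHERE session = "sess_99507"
1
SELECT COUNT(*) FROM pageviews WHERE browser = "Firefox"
2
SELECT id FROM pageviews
[1, 2, 3, 4, 5, 6, 7]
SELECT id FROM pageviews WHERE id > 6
[7]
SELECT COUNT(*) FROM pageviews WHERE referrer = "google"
2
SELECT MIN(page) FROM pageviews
28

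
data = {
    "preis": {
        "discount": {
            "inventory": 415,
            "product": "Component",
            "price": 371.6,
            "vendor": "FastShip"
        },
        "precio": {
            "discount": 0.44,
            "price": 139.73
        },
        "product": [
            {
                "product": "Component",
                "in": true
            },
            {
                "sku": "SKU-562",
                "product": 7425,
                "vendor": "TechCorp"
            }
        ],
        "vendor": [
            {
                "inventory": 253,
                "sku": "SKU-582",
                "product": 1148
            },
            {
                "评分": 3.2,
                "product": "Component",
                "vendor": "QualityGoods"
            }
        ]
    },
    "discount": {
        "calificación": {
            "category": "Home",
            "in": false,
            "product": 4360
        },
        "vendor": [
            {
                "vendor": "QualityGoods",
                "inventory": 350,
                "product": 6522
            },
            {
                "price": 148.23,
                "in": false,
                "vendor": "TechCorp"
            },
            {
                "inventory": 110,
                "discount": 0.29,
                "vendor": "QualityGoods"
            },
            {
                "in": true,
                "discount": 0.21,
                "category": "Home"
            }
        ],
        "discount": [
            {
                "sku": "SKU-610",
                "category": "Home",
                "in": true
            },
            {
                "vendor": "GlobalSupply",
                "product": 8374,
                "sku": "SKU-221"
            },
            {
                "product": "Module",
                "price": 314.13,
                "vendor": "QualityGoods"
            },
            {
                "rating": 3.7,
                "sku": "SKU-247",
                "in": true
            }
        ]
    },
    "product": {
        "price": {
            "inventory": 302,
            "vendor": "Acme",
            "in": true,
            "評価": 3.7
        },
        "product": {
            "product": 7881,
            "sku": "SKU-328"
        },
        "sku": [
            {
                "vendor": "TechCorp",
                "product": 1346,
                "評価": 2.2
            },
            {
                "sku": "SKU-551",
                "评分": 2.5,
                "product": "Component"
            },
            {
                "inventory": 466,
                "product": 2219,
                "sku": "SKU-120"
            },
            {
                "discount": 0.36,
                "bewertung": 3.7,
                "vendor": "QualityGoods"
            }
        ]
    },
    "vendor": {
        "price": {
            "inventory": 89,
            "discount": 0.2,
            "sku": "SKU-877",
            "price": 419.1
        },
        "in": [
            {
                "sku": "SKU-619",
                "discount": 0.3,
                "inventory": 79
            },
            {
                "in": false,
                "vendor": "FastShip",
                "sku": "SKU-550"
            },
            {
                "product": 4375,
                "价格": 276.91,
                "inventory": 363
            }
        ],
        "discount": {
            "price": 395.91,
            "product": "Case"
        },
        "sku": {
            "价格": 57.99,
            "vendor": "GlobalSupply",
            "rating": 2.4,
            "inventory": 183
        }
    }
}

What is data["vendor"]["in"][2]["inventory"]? 363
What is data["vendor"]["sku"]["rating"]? 2.4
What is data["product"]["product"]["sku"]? "SKU-328"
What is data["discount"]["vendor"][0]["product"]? 6522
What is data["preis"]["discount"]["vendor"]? "FastShip"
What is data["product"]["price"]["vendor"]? "Acme"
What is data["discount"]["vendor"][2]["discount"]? 0.29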